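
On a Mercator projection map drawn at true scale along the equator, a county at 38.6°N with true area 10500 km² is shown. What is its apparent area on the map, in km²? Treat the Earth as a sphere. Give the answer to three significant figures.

17200 km²

Mercator is conformal, so the point scale is isotropic: h = k = sec φ = 1/cos φ.
Areal scale = k² = sec²φ = 1/cos²(38.6°) = 1/0.7815² = 1.637.
Apparent area = 10500 × 1.637 ≈ 17200 km².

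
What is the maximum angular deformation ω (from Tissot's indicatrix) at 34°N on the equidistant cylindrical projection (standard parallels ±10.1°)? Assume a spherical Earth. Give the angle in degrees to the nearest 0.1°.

The equidistant cylindrical projection with φ₀ = 10.1° has h = 1 (meridians true) and k = cos φ₀ / cos φ along parallels.
At 34°: h = 1.000, k = 1.188; principal scales a = 1.188, b = 1.000.
sin(ω/2) = (a − b)/(a + b) = 0.1875/2.188 = 0.08572, so ω = 2 arcsin(0.08572) ≈ 9.8°.

9.8°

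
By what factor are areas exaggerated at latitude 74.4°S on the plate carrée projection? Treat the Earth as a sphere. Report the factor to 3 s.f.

Plate carrée maps x = Rλ, y = Rφ. The meridian scale is h = 1 and the parallel scale is k = 1/cos φ = sec φ.
Areal scale = h·k = 1 × sec φ; at 74.4°, h = 1.000, k = 3.719, so h·k = 3.719.

3.72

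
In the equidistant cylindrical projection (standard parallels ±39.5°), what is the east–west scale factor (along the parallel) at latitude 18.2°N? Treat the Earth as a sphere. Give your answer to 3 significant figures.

0.812

In the equirectangular projection with standard parallel φ₀ = 39.5° (x = Rλ cos φ₀, y = Rφ), meridians are true-scale (h = 1) and the parallel scale is k = cos φ₀ / cos φ.
k = cos 39.5° / cos 18.2° = 0.7716/0.9500 = 0.8123.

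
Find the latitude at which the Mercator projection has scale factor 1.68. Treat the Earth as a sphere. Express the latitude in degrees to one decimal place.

Mercator scale is k = sec φ = 1/cos φ.
1/cos φ = 1.68  ⇒  cos φ = 0.5952  ⇒  φ = arccos(0.5952) ≈ 53.5°.

53.5°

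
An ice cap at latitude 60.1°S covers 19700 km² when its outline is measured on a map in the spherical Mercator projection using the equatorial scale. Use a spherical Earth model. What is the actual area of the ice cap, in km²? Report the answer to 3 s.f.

The Mercator projection is conformal; its linear scale factor is the same in every direction and equals sec φ = 1/cos φ.
Areal scale = k² = sec²φ = 1/cos²(60.1°) = 1/0.4985² = 4.024.
True area = apparent / (areal scale) = 19700 / 4.024 ≈ 4900 km².

4900 km²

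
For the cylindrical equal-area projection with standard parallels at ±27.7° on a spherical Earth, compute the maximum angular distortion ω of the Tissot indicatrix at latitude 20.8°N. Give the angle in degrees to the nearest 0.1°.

6.2°

A cylindrical equal-area projection with standard parallel φ₀ has meridian scale h = cos φ / cos φ₀ and parallel scale k = cos φ₀ / cos φ (so areas are preserved, h·k = 1).
At 20.8°: h = 1.056, k = 0.9471; principal scales a = 1.056, b = 0.9471.
sin(ω/2) = (a − b)/(a + b) = 0.1087/2.003 = 0.05427, so ω = 2 arcsin(0.05427) ≈ 6.2°.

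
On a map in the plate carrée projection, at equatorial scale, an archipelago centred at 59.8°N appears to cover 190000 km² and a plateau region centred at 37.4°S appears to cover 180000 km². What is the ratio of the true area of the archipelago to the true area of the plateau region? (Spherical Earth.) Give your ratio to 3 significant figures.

0.668

Plate carrée has h = 1 and k = sec φ, giving areal scale sec φ; true area = (apparent area) · cos φ.
True area of archipelago: 190000 × cos(59.8°) = 190000 × 0.5030 = 95570 km².
True area of plateau region: 180000 × cos(37.4°) = 180000 × 0.7944 = 143000 km².
Ratio = 95570 / 143000 ≈ 0.668.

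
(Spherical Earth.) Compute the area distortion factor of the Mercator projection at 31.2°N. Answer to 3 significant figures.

1.37

For Mercator, h = k = sec φ (a conformal cylindrical projection has a single point scale, 1/cos φ).
Areal scale = k² = sec²φ = 1/cos²(31.2°) = 1/0.8554² = 1.367.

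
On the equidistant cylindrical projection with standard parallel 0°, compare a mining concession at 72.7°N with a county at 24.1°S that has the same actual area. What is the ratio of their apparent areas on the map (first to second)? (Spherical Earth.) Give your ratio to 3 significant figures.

In the plate carrée (x = Rλ, y = Rφ), meridians are true-scale (h = 1) and parallels are stretched by k = sec φ.
Areal scale at 72.7°: h·k = 1.000 × 3.363 = 3.363.
Areal scale at 24.1°: h·k = 1.000 × 1.095 = 1.095.
Ratio = 3.363/1.095 ≈ 3.07.

3.07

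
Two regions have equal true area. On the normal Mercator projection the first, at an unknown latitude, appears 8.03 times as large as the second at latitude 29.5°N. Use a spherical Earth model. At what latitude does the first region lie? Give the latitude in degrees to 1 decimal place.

For equal true areas on Mercator, apparent areas scale as sec²φ, so the ratio is cos²φ₂ / cos²φ₁.
cos²φ₂ / cos²φ₁ = 8.03  ⇒  cos φ₁ = cos 29.5° / √8.03 = 0.8704/2.834 = 0.3071.
φ₁ = arccos(0.3071) ≈ 72.1°.

72.1°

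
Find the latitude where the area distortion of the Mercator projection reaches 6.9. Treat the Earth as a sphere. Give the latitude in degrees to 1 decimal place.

Mercator areal scale is sec²φ.
sec²φ = 6.9  ⇒  cos²φ = 0.1449  ⇒  cos φ = 0.3807.
φ = arccos(0.3807) ≈ 67.6°.

67.6°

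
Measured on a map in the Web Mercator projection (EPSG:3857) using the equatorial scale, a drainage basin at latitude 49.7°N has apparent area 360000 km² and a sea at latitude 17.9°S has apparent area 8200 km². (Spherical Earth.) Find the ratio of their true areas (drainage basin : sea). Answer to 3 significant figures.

Mercator's areal exaggeration is sec²φ; hence true area = (apparent area) · cos²φ.
True area of drainage basin: 360000 × cos²(49.7°) = 360000 × 0.4183 = 150600 km².
True area of sea: 8200 × cos²(17.9°) = 8200 × 0.9055 = 7425 km².
Ratio = 150600 / 7425 ≈ 20.3.

20.3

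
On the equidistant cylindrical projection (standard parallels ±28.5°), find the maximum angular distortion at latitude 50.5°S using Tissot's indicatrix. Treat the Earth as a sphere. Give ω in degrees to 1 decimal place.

With standard parallel φ₀ = 28.5°, the equirectangular projection gives x = Rλ cos φ₀, y = Rφ, so h = 1 and k = cos 28.5° / cos φ.
At 50.5°: h = 1.000, k = 1.382; principal scales a = 1.382, b = 1.000.
sin(ω/2) = (a − b)/(a + b) = 0.3816/2.382 = 0.1602, so ω = 2 arcsin(0.1602) ≈ 18.4°.

18.4°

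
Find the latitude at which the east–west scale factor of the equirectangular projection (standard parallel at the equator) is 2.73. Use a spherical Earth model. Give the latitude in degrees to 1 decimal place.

Plate carrée: h = 1, k = sec φ along parallels.
sec φ = 2.73  ⇒  cos φ = 0.3663  ⇒  φ ≈ 68.5°.

68.5°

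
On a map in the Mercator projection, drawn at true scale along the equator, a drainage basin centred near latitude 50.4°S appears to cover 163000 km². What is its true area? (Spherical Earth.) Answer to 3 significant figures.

66200 km²

The Mercator projection is conformal; its linear scale factor is the same in every direction and equals sec φ = 1/cos φ.
Areal scale = k² = sec²φ = 1/cos²(50.4°) = 1/0.6374² = 2.461.
True area = apparent / (areal scale) = 163000 / 2.461 ≈ 66200 km².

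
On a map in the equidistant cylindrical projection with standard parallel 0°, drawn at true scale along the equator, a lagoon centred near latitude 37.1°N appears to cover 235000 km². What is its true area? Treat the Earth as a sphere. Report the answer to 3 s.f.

In the plate carrée (x = Rλ, y = Rφ), meridians are true-scale (h = 1) and parallels are stretched by k = sec φ.
Areal scale = h·k = 1 × sec φ; at 37.1°, h = 1.000, k = 1.254, so h·k = 1.254.
True area = apparent / (areal scale) = 235000 / 1.254 ≈ 187000 km².

187000 km²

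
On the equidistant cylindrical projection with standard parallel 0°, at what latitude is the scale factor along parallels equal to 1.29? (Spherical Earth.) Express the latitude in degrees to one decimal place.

Plate carrée: h = 1, k = sec φ along parallels.
sec φ = 1.29  ⇒  cos φ = 0.7752  ⇒  φ ≈ 39.2°.

39.2°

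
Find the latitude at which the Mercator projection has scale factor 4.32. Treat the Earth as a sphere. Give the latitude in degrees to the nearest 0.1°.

Mercator scale is k = sec φ = 1/cos φ.
1/cos φ = 4.32  ⇒  cos φ = 0.2315  ⇒  φ = arccos(0.2315) ≈ 76.6°.

76.6°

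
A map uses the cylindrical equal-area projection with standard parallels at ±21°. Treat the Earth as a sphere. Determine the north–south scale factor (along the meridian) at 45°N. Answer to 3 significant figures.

0.757

For cylindrical equal-area with standard parallel φ₀, h = cos φ / cos φ₀ and k = cos φ₀ / cos φ, so h·k = 1.
h = cos 45° / cos 21° = 0.7071/0.9336 = 0.7574.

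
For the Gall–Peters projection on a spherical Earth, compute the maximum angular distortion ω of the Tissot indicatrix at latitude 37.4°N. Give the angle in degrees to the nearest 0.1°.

Gall–Peters is a cylindrical equal-area projection with standard parallels at ±45°. For cylindrical equal-area with standard parallel φ₀, h = cos φ / cos φ₀ and k = cos φ₀ / cos φ, so h·k = 1.
At 37.4°: h = 1.123, k = 0.8901; principal scales a = 1.123, b = 0.8901.
sin(ω/2) = (a − b)/(a + b) = 0.2334/2.014 = 0.1159, so ω = 2 arcsin(0.1159) ≈ 13.3°.

13.3°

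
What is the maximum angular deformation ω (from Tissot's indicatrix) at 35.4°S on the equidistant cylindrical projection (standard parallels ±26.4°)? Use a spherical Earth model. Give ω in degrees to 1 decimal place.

5.4°

With standard parallel φ₀ = 26.4°, the equirectangular projection gives x = Rλ cos φ₀, y = Rφ, so h = 1 and k = cos 26.4° / cos φ.
At 35.4°: h = 1.000, k = 1.099; principal scales a = 1.099, b = 1.000.
sin(ω/2) = (a − b)/(a + b) = 0.09886/2.099 = 0.04710, so ω = 2 arcsin(0.04710) ≈ 5.4°.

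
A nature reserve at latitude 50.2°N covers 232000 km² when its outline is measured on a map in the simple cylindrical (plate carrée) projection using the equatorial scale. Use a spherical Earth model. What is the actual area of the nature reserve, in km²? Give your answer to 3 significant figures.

In the plate carrée (x = Rλ, y = Rφ), meridians are true-scale (h = 1) and parallels are stretched by k = sec φ.
Areal scale = h·k = 1 × sec φ; at 50.2°, h = 1.000, k = 1.562, so h·k = 1.562.
True area = apparent / (areal scale) = 232000 / 1.562 ≈ 149000 km².

149000 km²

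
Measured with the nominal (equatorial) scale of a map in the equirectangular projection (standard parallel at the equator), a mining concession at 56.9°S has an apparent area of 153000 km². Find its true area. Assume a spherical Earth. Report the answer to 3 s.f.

In the plate carrée (x = Rλ, y = Rφ), meridians are true-scale (h = 1) and parallels are stretched by k = sec φ.
Areal scale = h·k = 1 × sec φ; at 56.9°, h = 1.000, k = 1.831, so h·k = 1.831.
True area = apparent / (areal scale) = 153000 / 1.831 ≈ 83600 km².

83600 km²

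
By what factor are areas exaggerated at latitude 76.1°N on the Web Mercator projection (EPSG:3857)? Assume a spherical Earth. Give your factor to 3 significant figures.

For Mercator, h = k = sec φ (a conformal cylindrical projection has a single point scale, 1/cos φ).
Areal scale = k² = sec²φ = 1/cos²(76.1°) = 1/0.2402² = 17.33.

17.3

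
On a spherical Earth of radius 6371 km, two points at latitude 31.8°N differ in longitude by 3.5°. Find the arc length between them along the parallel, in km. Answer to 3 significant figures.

Arc length along a parallel = R cos φ · Δλ (with Δλ in radians).
= 6371 × cos 31.8° × (3.5° × π/180) = 6371 × 0.8499 × 0.06109 ≈ 331 km.

331 km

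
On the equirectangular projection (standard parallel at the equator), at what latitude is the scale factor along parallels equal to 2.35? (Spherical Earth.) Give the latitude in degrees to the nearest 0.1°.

Plate carrée: h = 1, k = sec φ along parallels.
sec φ = 2.35  ⇒  cos φ = 0.4255  ⇒  φ ≈ 64.8°.

64.8°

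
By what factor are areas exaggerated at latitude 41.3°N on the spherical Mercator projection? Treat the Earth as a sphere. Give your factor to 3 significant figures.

For Mercator, h = k = sec φ (a conformal cylindrical projection has a single point scale, 1/cos φ).
Areal scale = k² = sec²φ = 1/cos²(41.3°) = 1/0.7513² = 1.772.

1.77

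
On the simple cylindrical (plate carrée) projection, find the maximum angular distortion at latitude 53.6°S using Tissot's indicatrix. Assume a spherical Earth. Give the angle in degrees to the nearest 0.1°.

29.6°

For the equirectangular projection with φ₀ = 0 (plate carrée), h = 1 along meridians and k = sec φ along parallels.
At 53.6°: h = 1.000, k = 1.685; principal scales a = 1.685, b = 1.000.
sin(ω/2) = (a − b)/(a + b) = 0.6852/2.685 = 0.2552, so ω = 2 arcsin(0.2552) ≈ 29.6°.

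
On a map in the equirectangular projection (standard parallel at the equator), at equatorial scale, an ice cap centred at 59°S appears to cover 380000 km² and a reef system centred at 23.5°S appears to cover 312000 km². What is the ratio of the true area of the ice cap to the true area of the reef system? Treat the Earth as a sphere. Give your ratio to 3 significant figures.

Plate carrée has h = 1 and k = sec φ, giving areal scale sec φ; true area = (apparent area) · cos φ.
True area of ice cap: 380000 × cos(59°) = 380000 × 0.5150 = 195700 km².
True area of reef system: 312000 × cos(23.5°) = 312000 × 0.9171 = 286100 km².
Ratio = 195700 / 286100 ≈ 0.684.

0.684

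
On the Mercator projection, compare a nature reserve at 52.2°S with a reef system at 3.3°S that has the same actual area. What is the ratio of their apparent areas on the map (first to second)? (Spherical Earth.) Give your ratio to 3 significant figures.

Mercator is conformal with k = sec φ, so areal scale = k² = sec²φ.
At 52.2°: sec²(52.2°) = 1/0.6129² = 2.662.
At 3.3°: sec²(3.3°) = 1/0.9983² = 1.003.
Ratio = 2.662/1.003 = cos²(3.3°)/cos²(52.2°) ≈ 2.65.

2.65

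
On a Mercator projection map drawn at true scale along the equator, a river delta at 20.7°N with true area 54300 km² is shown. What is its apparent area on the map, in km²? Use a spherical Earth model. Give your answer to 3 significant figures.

The Mercator projection is conformal; its linear scale factor is the same in every direction and equals sec φ = 1/cos φ.
Areal scale = k² = sec²φ = 1/cos²(20.7°) = 1/0.9354² = 1.143.
Apparent area = 54300 × 1.143 ≈ 62100 km².

62100 km²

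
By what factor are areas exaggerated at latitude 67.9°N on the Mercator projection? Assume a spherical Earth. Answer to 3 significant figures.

The Mercator projection is conformal; its linear scale factor is the same in every direction and equals sec φ = 1/cos φ.
Areal scale = k² = sec²φ = 1/cos²(67.9°) = 1/0.3762² = 7.065.

7.06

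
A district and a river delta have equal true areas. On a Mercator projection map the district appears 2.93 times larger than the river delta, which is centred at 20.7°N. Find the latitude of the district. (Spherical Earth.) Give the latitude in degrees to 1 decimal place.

56.9°

On Mercator, (apparent₁)/(apparent₂) = sec²φ₁ / sec²φ₂ when true areas are equal.
cos²φ₂ / cos²φ₁ = 2.93  ⇒  cos φ₁ = cos 20.7° / √2.93 = 0.9354/1.712 = 0.5465.
φ₁ = arccos(0.5465) ≈ 56.9°.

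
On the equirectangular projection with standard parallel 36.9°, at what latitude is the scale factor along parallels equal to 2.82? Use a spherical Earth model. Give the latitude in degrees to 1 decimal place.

With standard parallel φ₀ = 36.9°, the equirectangular projection gives x = Rλ cos φ₀, y = Rφ, so h = 1 and k = cos 36.9° / cos φ.
k = cos φ₀ / cos φ = 2.82  ⇒  cos φ = cos 36.9° / 2.82 = 0.2836.
φ = arccos(0.2836) ≈ 73.5°.

73.5°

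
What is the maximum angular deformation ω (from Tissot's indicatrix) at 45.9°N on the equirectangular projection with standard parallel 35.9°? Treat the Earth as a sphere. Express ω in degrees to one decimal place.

The equidistant cylindrical projection with φ₀ = 35.9° has h = 1 (meridians true) and k = cos φ₀ / cos φ along parallels.
At 45.9°: h = 1.000, k = 1.164; principal scales a = 1.164, b = 1.000.
sin(ω/2) = (a − b)/(a + b) = 0.1640/2.164 = 0.07579, so ω = 2 arcsin(0.07579) ≈ 8.7°.

8.7°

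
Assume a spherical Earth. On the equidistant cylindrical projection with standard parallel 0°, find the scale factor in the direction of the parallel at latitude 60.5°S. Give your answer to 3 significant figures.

2.03

For the equirectangular projection with φ₀ = 0 (plate carrée), h = 1 along meridians and k = sec φ along parallels.
k = 1/cos 60.5° = 1/0.4924 = 2.031.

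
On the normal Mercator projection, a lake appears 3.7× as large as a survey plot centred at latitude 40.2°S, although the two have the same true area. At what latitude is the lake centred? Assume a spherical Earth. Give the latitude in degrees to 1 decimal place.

For equal true areas on Mercator, apparent areas scale as sec²φ, so the ratio is cos²φ₂ / cos²φ₁.
cos²φ₂ / cos²φ₁ = 3.7  ⇒  cos φ₁ = cos 40.2° / √3.7 = 0.7638/1.924 = 0.3971.
φ₁ = arccos(0.3971) ≈ 66.6°.

66.6°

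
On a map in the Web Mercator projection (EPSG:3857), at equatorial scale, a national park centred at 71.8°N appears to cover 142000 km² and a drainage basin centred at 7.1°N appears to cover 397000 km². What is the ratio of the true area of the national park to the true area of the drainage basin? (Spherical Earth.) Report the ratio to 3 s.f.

On Mercator the areal scale is sec²φ, so true area = apparent × cos²φ.
True area of national park: 142000 × cos²(71.8°) = 142000 × 0.09755 = 13850 km².
True area of drainage basin: 397000 × cos²(7.1°) = 397000 × 0.9847 = 390900 km².
Ratio = 13850 / 390900 ≈ 0.0354.

0.0354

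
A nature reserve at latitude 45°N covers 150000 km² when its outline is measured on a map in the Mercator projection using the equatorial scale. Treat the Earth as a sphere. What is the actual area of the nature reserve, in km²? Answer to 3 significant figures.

The Mercator projection is conformal; its linear scale factor is the same in every direction and equals sec φ = 1/cos φ.
Areal scale = k² = sec²φ = 1/cos²(45°) = 1/0.7071² = 2.000.
True area = apparent / (areal scale) = 150000 / 2.000 ≈ 75000 km².

75000 km²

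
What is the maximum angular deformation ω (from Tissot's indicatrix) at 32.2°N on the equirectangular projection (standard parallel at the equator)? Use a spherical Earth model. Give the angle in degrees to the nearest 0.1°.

9.6°

Plate carrée maps x = Rλ, y = Rφ. The meridian scale is h = 1 and the parallel scale is k = 1/cos φ = sec φ.
At 32.2°: h = 1.000, k = 1.182; principal scales a = 1.182, b = 1.000.
sin(ω/2) = (a − b)/(a + b) = 0.1818/2.182 = 0.08331, so ω = 2 arcsin(0.08331) ≈ 9.6°.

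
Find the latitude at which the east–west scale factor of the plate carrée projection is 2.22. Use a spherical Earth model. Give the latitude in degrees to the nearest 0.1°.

Plate carrée: h = 1, k = sec φ along parallels.
sec φ = 2.22  ⇒  cos φ = 0.4505  ⇒  φ ≈ 63.2°.

63.2°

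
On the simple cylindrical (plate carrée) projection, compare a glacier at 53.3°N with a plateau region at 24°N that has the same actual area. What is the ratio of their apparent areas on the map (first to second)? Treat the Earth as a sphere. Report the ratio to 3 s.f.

For the equirectangular projection with φ₀ = 0 (plate carrée), h = 1 along meridians and k = sec φ along parallels.
Areal scale at 53.3°: h·k = 1.000 × 1.673 = 1.673.
Areal scale at 24°: h·k = 1.000 × 1.095 = 1.095.
Ratio = 1.673/1.095 ≈ 1.53.

1.53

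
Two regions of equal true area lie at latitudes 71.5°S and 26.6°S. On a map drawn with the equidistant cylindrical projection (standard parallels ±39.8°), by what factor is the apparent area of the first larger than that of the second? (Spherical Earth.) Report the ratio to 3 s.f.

The equidistant cylindrical projection with φ₀ = 39.8° has h = 1 (meridians true) and k = cos φ₀ / cos φ along parallels.
Areal scale at 71.5°: h·k = 1.000 × 2.421 = 2.421.
Areal scale at 26.6°: h·k = 1.000 × 0.8592 = 0.8592.
Ratio = 2.421/0.8592 ≈ 2.82.

2.82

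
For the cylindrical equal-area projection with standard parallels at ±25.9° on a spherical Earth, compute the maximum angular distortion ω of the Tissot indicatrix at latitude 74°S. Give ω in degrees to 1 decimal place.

111.9°

For cylindrical equal-area with standard parallel φ₀, h = cos φ / cos φ₀ and k = cos φ₀ / cos φ, so h·k = 1.
At 74°: h = 0.3064, k = 3.264; principal scales a = 3.264, b = 0.3064.
sin(ω/2) = (a − b)/(a + b) = 2.957/3.570 = 0.8283, so ω = 2 arcsin(0.8283) ≈ 111.9°.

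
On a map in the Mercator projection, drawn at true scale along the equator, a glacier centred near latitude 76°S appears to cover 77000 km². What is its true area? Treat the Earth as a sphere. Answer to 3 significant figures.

Mercator is conformal, so the point scale is isotropic: h = k = sec φ = 1/cos φ.
Areal scale = k² = sec²φ = 1/cos²(76°) = 1/0.2419² = 17.09.
True area = apparent / (areal scale) = 77000 / 17.09 ≈ 4510 km².

4510 km²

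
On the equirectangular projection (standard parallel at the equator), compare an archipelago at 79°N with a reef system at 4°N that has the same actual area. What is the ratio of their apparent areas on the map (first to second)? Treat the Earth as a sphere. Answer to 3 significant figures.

In the plate carrée (x = Rλ, y = Rφ), meridians are true-scale (h = 1) and parallels are stretched by k = sec φ.
Areal scale at 79°: h·k = 1.000 × 5.241 = 5.241.
Areal scale at 4°: h·k = 1.000 × 1.002 = 1.002.
Ratio = 5.241/1.002 ≈ 5.23.

5.23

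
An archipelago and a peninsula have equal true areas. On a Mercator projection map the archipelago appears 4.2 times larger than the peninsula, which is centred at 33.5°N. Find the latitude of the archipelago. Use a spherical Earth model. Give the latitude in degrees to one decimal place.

66.0°

For equal true areas on Mercator, apparent areas scale as sec²φ, so the ratio is cos²φ₂ / cos²φ₁.
cos²φ₂ / cos²φ₁ = 4.2  ⇒  cos φ₁ = cos 33.5° / √4.2 = 0.8339/2.049 = 0.4069.
φ₁ = arccos(0.4069) ≈ 66.0°.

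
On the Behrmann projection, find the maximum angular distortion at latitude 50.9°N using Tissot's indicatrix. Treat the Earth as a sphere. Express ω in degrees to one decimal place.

35.7°

Behrmann is a cylindrical equal-area projection with standard parallels at ±30°. Cylindrical equal-area (φ₀ = 30°): h = cos φ / cos 30° along meridians, k = cos 30° / cos φ along parallels; h·k = 1.
At 50.9°: h = 0.7282, k = 1.373; principal scales a = 1.373, b = 0.7282.
sin(ω/2) = (a − b)/(a + b) = 0.6449/2.101 = 0.3069, so ω = 2 arcsin(0.3069) ≈ 35.7°.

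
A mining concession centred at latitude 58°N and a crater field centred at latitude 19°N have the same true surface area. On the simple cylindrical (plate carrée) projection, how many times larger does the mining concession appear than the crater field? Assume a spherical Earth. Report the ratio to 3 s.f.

1.78

Plate carrée maps x = Rλ, y = Rφ. The meridian scale is h = 1 and the parallel scale is k = 1/cos φ = sec φ.
Areal scale at 58°: h·k = 1.000 × 1.887 = 1.887.
Areal scale at 19°: h·k = 1.000 × 1.058 = 1.058.
Ratio = 1.887/1.058 ≈ 1.78.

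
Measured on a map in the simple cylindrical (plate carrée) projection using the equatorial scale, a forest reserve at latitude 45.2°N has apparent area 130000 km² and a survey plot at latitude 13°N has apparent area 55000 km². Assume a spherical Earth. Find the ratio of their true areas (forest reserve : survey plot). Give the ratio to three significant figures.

On the plate carrée, areal scale = h·k = 1 × sec φ, so true area = apparent × cos φ.
True area of forest reserve: 130000 × cos(45.2°) = 130000 × 0.7046 = 91600 km².
True area of survey plot: 55000 × cos(13°) = 55000 × 0.9744 = 53590 km².
Ratio = 91600 / 53590 ≈ 1.71.

1.71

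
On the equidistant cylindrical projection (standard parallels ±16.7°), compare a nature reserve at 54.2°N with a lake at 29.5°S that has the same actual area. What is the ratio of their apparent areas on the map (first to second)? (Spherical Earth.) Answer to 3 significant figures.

1.49

The equidistant cylindrical projection with φ₀ = 16.7° has h = 1 (meridians true) and k = cos φ₀ / cos φ along parallels.
Areal scale at 54.2°: h·k = 1.000 × 1.637 = 1.637.
Areal scale at 29.5°: h·k = 1.000 × 1.100 = 1.100.
Ratio = 1.637/1.100 ≈ 1.49.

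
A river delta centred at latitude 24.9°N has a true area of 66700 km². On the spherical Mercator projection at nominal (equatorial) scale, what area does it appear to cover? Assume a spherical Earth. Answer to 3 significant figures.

Mercator is conformal, so the point scale is isotropic: h = k = sec φ = 1/cos φ.
Areal scale = k² = sec²φ = 1/cos²(24.9°) = 1/0.9070² = 1.215.
Apparent area = 66700 × 1.215 ≈ 81100 km².

81100 km²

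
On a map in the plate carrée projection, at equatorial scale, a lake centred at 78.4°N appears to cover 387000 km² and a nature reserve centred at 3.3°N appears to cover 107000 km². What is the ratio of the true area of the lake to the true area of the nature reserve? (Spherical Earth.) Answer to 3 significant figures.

On the plate carrée, areal scale = h·k = 1 × sec φ, so true area = apparent × cos φ.
True area of lake: 387000 × cos(78.4°) = 387000 × 0.2011 = 77820 km².
True area of nature reserve: 107000 × cos(3.3°) = 107000 × 0.9983 = 106800 km².
Ratio = 77820 / 106800 ≈ 0.728.

0.728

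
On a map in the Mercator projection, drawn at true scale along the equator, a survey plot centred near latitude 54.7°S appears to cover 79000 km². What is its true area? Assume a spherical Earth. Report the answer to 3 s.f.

26400 km²

The Mercator projection is conformal; its linear scale factor is the same in every direction and equals sec φ = 1/cos φ.
Areal scale = k² = sec²φ = 1/cos²(54.7°) = 1/0.5779² = 2.995.
True area = apparent / (areal scale) = 79000 / 2.995 ≈ 26400 km².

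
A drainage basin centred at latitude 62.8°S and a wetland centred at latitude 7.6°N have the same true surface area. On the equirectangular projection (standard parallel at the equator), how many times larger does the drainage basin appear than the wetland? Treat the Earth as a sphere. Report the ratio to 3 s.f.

2.17

In the plate carrée (x = Rλ, y = Rφ), meridians are true-scale (h = 1) and parallels are stretched by k = sec φ.
Areal scale at 62.8°: h·k = 1.000 × 2.188 = 2.188.
Areal scale at 7.6°: h·k = 1.000 × 1.009 = 1.009.
Ratio = 2.188/1.009 ≈ 2.17.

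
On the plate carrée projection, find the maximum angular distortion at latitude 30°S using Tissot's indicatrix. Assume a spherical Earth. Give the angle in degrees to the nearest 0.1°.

8.2°

Plate carrée maps x = Rλ, y = Rφ. The meridian scale is h = 1 and the parallel scale is k = 1/cos φ = sec φ.
At 30°: h = 1.000, k = 1.155; principal scales a = 1.155, b = 1.000.
sin(ω/2) = (a − b)/(a + b) = 0.1547/2.155 = 0.07180, so ω = 2 arcsin(0.07180) ≈ 8.2°.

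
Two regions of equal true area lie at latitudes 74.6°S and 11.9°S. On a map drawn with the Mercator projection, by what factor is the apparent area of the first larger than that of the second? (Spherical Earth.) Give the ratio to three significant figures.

13.6

Mercator is conformal with k = sec φ, so areal scale = k² = sec²φ.
At 74.6°: sec²(74.6°) = 1/0.2656² = 14.18.
At 11.9°: sec²(11.9°) = 1/0.9785² = 1.044.
Ratio = 14.18/1.044 = cos²(11.9°)/cos²(74.6°) ≈ 13.6.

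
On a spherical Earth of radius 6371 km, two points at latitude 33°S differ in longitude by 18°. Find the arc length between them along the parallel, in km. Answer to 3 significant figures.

1680 km

Arc length along a parallel = R cos φ · Δλ (with Δλ in radians).
= 6371 × cos 33° × (18° × π/180) = 6371 × 0.8387 × 0.3142 ≈ 1680 km.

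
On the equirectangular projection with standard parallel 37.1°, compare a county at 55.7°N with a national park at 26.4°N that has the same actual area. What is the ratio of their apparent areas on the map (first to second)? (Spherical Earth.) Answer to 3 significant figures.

In the equirectangular projection with standard parallel φ₀ = 37.1° (x = Rλ cos φ₀, y = Rφ), meridians are true-scale (h = 1) and the parallel scale is k = cos φ₀ / cos φ.
Areal scale at 55.7°: h·k = 1.000 × 1.415 = 1.415.
Areal scale at 26.4°: h·k = 1.000 × 0.8904 = 0.8904.
Ratio = 1.415/0.8904 ≈ 1.59.

1.59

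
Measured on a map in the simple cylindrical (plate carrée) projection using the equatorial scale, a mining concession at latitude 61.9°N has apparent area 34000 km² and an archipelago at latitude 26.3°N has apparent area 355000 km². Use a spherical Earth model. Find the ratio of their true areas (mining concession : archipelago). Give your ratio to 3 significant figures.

0.0503

On the plate carrée, areal scale = h·k = 1 × sec φ, so true area = apparent × cos φ.
True area of mining concession: 34000 × cos(61.9°) = 34000 × 0.4710 = 16010 km².
True area of archipelago: 355000 × cos(26.3°) = 355000 × 0.8965 = 318300 km².
Ratio = 16010 / 318300 ≈ 0.0503.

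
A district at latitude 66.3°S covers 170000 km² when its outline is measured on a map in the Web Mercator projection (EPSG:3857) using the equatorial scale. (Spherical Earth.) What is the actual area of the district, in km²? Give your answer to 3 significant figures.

The Mercator projection is conformal; its linear scale factor is the same in every direction and equals sec φ = 1/cos φ.
Areal scale = k² = sec²φ = 1/cos²(66.3°) = 1/0.4019² = 6.190.
True area = apparent / (areal scale) = 170000 / 6.190 ≈ 27500 km².

27500 km²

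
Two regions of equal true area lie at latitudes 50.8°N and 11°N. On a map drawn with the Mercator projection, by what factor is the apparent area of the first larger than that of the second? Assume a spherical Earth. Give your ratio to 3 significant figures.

2.41

Mercator areal scale is sec²φ.
At 50.8°: sec²(50.8°) = 1/0.6320² = 2.503.
At 11°: sec²(11°) = 1/0.9816² = 1.038.
Ratio = 2.503/1.038 = cos²(11°)/cos²(50.8°) ≈ 2.41.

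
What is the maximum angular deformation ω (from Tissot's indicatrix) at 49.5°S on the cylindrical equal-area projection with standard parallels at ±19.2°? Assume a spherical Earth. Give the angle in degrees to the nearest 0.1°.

41.9°

Cylindrical equal-area (φ₀ = 19.2°): h = cos φ / cos 19.2° along meridians, k = cos 19.2° / cos φ along parallels; h·k = 1.
At 49.5°: h = 0.6877, k = 1.454; principal scales a = 1.454, b = 0.6877.
sin(ω/2) = (a − b)/(a + b) = 0.7664/2.142 = 0.3578, so ω = 2 arcsin(0.3578) ≈ 41.9°.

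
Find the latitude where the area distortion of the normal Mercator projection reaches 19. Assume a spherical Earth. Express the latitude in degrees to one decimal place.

Mercator areal scale is sec²φ.
sec²φ = 19  ⇒  cos²φ = 0.05263  ⇒  cos φ = 0.2294.
φ = arccos(0.2294) ≈ 76.7°.

76.7°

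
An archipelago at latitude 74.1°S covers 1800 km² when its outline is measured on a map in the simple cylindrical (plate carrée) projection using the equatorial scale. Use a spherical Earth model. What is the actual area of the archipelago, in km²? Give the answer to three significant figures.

For the equirectangular projection with φ₀ = 0 (plate carrée), h = 1 along meridians and k = sec φ along parallels.
Areal scale = h·k = 1 × sec φ; at 74.1°, h = 1.000, k = 3.650, so h·k = 3.650.
True area = apparent / (areal scale) = 1800 / 3.650 ≈ 493 km².

493 km²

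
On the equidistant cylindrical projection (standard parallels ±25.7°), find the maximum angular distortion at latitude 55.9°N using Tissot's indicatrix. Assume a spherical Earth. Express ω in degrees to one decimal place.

In the equirectangular projection with standard parallel φ₀ = 25.7° (x = Rλ cos φ₀, y = Rφ), meridians are true-scale (h = 1) and the parallel scale is k = cos φ₀ / cos φ.
At 55.9°: h = 1.000, k = 1.607; principal scales a = 1.607, b = 1.000.
sin(ω/2) = (a − b)/(a + b) = 0.6072/2.607 = 0.2329, so ω = 2 arcsin(0.2329) ≈ 26.9°.

26.9°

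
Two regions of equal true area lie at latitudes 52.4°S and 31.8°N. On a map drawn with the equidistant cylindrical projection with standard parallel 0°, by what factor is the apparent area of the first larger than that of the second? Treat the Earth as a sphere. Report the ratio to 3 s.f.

1.39

Plate carrée maps x = Rλ, y = Rφ. The meridian scale is h = 1 and the parallel scale is k = 1/cos φ = sec φ.
Areal scale at 52.4°: h·k = 1.000 × 1.639 = 1.639.
Areal scale at 31.8°: h·k = 1.000 × 1.177 = 1.177.
Ratio = 1.639/1.177 ≈ 1.39.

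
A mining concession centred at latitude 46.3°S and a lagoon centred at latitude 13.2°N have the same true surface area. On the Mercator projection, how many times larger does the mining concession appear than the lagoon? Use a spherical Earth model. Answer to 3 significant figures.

1.99

On Mercator, area is exaggerated by sec²φ = 1/cos²φ.
At 46.3°: sec²(46.3°) = 1/0.6909² = 2.095.
At 13.2°: sec²(13.2°) = 1/0.9736² = 1.055.
Ratio = 2.095/1.055 = cos²(13.2°)/cos²(46.3°) ≈ 1.99.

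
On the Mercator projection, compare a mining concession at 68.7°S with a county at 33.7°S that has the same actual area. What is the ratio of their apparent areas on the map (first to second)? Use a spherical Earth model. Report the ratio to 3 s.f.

On Mercator, area is exaggerated by sec²φ = 1/cos²φ.
At 68.7°: sec²(68.7°) = 1/0.3633² = 7.579.
At 33.7°: sec²(33.7°) = 1/0.8320² = 1.445.
Ratio = 7.579/1.445 = cos²(33.7°)/cos²(68.7°) ≈ 5.25.

5.25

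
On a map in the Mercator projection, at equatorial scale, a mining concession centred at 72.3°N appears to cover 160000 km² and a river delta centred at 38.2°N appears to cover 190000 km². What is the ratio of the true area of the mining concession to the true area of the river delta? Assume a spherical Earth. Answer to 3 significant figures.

0.126

Since Mercator area scale is 1/cos²φ, the true area equals the apparent area multiplied by cos²φ.
True area of mining concession: 160000 × cos²(72.3°) = 160000 × 0.09244 = 14790 km².
True area of river delta: 190000 × cos²(38.2°) = 190000 × 0.6176 = 117300 km².
Ratio = 14790 / 117300 ≈ 0.126.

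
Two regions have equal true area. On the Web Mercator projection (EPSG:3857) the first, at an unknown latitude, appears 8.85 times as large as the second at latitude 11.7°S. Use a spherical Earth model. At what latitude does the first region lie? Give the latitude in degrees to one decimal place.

Mercator areal scale is sec²φ, so apparent-area ratio = sec²φ₁ / sec²φ₂ = cos²φ₂ / cos²φ₁.
cos²φ₂ / cos²φ₁ = 8.85  ⇒  cos φ₁ = cos 11.7° / √8.85 = 0.9792/2.975 = 0.3292.
φ₁ = arccos(0.3292) ≈ 70.8°.

70.8°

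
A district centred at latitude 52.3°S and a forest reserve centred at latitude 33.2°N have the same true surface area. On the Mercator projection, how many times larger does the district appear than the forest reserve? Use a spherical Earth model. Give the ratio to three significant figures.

On Mercator, area is exaggerated by sec²φ = 1/cos²φ.
At 52.3°: sec²(52.3°) = 1/0.6115² = 2.674.
At 33.2°: sec²(33.2°) = 1/0.8368² = 1.428.
Ratio = 2.674/1.428 = cos²(33.2°)/cos²(52.3°) ≈ 1.87.

1.87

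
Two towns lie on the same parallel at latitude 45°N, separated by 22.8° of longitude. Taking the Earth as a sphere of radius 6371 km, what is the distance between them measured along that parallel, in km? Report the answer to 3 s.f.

1790 km

Arc length along a parallel = R cos φ · Δλ (with Δλ in radians).
= 6371 × cos 45° × (22.8° × π/180) = 6371 × 0.7071 × 0.3979 ≈ 1790 km.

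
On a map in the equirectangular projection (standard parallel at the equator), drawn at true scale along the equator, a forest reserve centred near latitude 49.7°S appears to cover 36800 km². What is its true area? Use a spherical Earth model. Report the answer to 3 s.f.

Plate carrée maps x = Rλ, y = Rφ. The meridian scale is h = 1 and the parallel scale is k = 1/cos φ = sec φ.
Areal scale = h·k = 1 × sec φ; at 49.7°, h = 1.000, k = 1.546, so h·k = 1.546.
True area = apparent / (areal scale) = 36800 / 1.546 ≈ 23800 km².

23800 km²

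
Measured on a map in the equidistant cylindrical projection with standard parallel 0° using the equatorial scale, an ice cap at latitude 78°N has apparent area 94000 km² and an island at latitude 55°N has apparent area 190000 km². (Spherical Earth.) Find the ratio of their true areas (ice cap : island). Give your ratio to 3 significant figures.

Plate carrée has h = 1 and k = sec φ, giving areal scale sec φ; true area = (apparent area) · cos φ.
True area of ice cap: 94000 × cos(78°) = 94000 × 0.2079 = 19540 km².
True area of island: 190000 × cos(55°) = 190000 × 0.5736 = 109000 km².
Ratio = 19540 / 109000 ≈ 0.179.

0.179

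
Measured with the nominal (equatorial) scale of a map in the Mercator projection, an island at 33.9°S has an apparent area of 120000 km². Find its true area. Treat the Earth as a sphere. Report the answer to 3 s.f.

82700 km²

The Mercator projection is conformal; its linear scale factor is the same in every direction and equals sec φ = 1/cos φ.
Areal scale = k² = sec²φ = 1/cos²(33.9°) = 1/0.8300² = 1.452.
True area = apparent / (areal scale) = 120000 / 1.452 ≈ 82700 km².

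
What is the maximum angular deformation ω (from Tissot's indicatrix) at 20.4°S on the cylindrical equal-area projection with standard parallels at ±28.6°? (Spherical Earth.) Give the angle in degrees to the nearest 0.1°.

7.5°

For cylindrical equal-area with standard parallel φ₀, h = cos φ / cos φ₀ and k = cos φ₀ / cos φ, so h·k = 1.
At 20.4°: h = 1.068, k = 0.9367; principal scales a = 1.068, b = 0.9367.
sin(ω/2) = (a − b)/(a + b) = 0.1308/2.004 = 0.06526, so ω = 2 arcsin(0.06526) ≈ 7.5°.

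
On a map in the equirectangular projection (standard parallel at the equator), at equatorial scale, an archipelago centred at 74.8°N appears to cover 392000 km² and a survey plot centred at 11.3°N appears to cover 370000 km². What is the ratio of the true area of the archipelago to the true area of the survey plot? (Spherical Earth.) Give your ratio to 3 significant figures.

Plate carrée has h = 1 and k = sec φ, giving areal scale sec φ; true area = (apparent area) · cos φ.
True area of archipelago: 392000 × cos(74.8°) = 392000 × 0.2622 = 102800 km².
True area of survey plot: 370000 × cos(11.3°) = 370000 × 0.9806 = 362800 km².
Ratio = 102800 / 362800 ≈ 0.283.

0.283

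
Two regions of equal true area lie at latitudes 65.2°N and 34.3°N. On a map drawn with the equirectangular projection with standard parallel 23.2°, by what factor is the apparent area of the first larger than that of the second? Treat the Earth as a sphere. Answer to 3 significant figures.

In the equirectangular projection with standard parallel φ₀ = 23.2° (x = Rλ cos φ₀, y = Rφ), meridians are true-scale (h = 1) and the parallel scale is k = cos φ₀ / cos φ.
Areal scale at 65.2°: h·k = 1.000 × 2.191 = 2.191.
Areal scale at 34.3°: h·k = 1.000 × 1.113 = 1.113.
Ratio = 2.191/1.113 ≈ 1.97.

1.97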